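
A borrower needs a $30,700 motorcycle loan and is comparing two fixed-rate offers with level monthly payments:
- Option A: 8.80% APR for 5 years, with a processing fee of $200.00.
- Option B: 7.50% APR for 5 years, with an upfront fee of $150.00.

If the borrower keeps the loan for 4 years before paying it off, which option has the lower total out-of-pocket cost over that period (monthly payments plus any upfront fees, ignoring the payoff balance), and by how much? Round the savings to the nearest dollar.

Option A: monthly rate = 8.8%/12 = 0.0073333; payment = 30,700 × 0.0073333 / (1 − (1+0.0073333)^−60) = $634.31.
Option B: monthly rate = 7.5%/12 = 0.0062500; payment = 30,700 × 0.0062500 / (1 − (1+0.0062500)^−60) = $615.17.
Over 48 months: Option A costs 48 × $634.31 + $200.00 = $30,646.88; Option B costs 48 × $615.17 + $150.00 = $29,678.16.
Option B is cheaper by $30,646.88 − $29,678.16 = $968.72.

Option B by $969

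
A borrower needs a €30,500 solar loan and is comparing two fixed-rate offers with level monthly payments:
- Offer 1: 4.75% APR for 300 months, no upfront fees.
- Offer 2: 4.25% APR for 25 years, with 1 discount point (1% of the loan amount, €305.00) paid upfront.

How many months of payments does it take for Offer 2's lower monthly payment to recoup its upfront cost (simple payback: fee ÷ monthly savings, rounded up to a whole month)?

36 months

Offer 1: monthly rate = 4.75%/12 = 0.0039583; payment = 30,500 × 0.0039583 / (1 − (1+0.0039583)^−300) = €173.89.
Offer 2: at 4.25% the monthly rate is 0.0035417, so the payment is 30,500 × 0.0035417 / (1 − 1.0035417^−300) = €165.23.
Monthly savings = €173.89 − €165.23 = €8.66.
Break-even = €305.00 / €8.66 = 35.22 → 36 months.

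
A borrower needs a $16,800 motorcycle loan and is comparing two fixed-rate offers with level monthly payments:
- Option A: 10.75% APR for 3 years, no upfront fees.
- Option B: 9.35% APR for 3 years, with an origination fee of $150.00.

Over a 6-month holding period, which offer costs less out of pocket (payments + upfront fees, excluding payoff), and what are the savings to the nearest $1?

Option A: monthly rate = 10.75%/12 = 0.0089583; payment = 16,800 × 0.0089583 / (1 − (1+0.0089583)^−36) = $548.02.
Option B: at 9.35% the monthly rate is 0.0077917, so the payment is 16,800 × 0.0077917 / (1 − 1.0077917^−36) = $536.98.
Over 6 months: Option A costs 6 × $548.02 = $3,288.12; Option B costs 6 × $536.98 + $150.00 = $3,371.88.
Option A is cheaper by $3,371.88 − $3,288.12 = $83.76.

Option A by $84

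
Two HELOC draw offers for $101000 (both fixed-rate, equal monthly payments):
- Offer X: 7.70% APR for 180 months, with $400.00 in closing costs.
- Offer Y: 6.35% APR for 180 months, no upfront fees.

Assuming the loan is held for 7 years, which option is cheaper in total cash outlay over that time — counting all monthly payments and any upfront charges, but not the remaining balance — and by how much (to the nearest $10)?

Offer X: at 7.70% the monthly rate is 0.0064167, so the payment is 101,000 × 0.0064167 / (1 − 1.0064167^−180) = $947.80.
Offer Y: at 6.35% the monthly rate is 0.0052917, so the payment is 101,000 × 0.0052917 / (1 − 1.0052917^−180) = $871.51.
Over 84 months: Offer X costs 84 × $947.80 + $400.00 = $80,015.20; Offer Y costs 84 × $871.51 = $73,206.84.
Offer Y is cheaper by $80,015.20 − $73,206.84 = $6,808.36.

Offer Y by $6,810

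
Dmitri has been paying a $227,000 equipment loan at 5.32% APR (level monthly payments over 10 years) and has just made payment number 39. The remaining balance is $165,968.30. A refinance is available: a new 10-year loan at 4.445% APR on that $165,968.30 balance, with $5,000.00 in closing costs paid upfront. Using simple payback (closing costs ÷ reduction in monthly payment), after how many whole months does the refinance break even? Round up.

7 months

Current payment = 227,000 × 5.32%/12 / (1 − (1+0.0044333)^−120) = $2,443.35.
Refinanced payment = 165,968.30 × 0.0037042 / (1 − (1+0.0037042)^−120) = $1,715.67.
Monthly savings = $2,443.35 − $1,715.67 = $727.68.
Break-even = $5,000.00 / $727.68 = 6.87 → 7 months.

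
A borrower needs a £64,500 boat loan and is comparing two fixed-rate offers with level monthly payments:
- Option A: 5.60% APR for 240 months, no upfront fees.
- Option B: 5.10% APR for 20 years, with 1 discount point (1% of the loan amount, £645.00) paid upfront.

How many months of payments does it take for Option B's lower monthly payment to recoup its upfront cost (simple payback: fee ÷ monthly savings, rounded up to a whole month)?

Option A: at 5.60% the monthly rate is 0.0046667, so the payment is 64,500 × 0.0046667 / (1 − 1.0046667^−240) = £447.34.
Option B: monthly rate = 5.1%/12 = 0.0042500; payment = 64,500 × 0.0042500 / (1 − (1+0.0042500)^−240) = £429.24.
Monthly savings = £447.34 − £429.24 = £18.10.
Break-even = £645.00 / £18.10 = 35.64 → 36 months.

36 months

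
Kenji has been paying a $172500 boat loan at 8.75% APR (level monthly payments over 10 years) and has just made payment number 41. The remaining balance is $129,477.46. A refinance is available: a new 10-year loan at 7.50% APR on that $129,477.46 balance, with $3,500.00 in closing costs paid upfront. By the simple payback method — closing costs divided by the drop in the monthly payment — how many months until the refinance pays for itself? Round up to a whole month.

Current payment = 172,500 × 8.75%/12 / (1 − (1+0.0072917)^−120) = $2,161.89.
Refinanced payment = 129,477.46 × 0.0062500 / (1 − (1+0.0062500)^−120) = $1,536.92.
Monthly savings = $2,161.89 − $1,536.92 = $624.97.
Break-even = $3,500.00 / $624.97 = 5.60 → 6 months.

6 months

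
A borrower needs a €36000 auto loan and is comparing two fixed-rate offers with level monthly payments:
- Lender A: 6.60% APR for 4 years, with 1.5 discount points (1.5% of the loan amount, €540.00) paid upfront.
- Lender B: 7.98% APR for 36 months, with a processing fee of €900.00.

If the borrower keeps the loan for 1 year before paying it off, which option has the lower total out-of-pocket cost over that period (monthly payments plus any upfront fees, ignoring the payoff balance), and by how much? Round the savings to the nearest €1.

Lender A: monthly rate = 6.6%/12 = 0.0055000; payment = 36,000 × 0.0055000 / (1 − (1+0.0055000)^−48) = €855.40.
Lender B: monthly rate = 7.98%/12 = 0.0066500; payment = 36,000 × 0.0066500 / (1 − (1+0.0066500)^−36) = €1,127.78.
Over 12 months: Lender A costs 12 × €855.40 + €540.00 = €10,804.80; Lender B costs 12 × €1,127.78 + €900.00 = €14,433.36.
Lender A is cheaper by €14,433.36 − €10,804.80 = €3,628.56.

Lender A by €3,629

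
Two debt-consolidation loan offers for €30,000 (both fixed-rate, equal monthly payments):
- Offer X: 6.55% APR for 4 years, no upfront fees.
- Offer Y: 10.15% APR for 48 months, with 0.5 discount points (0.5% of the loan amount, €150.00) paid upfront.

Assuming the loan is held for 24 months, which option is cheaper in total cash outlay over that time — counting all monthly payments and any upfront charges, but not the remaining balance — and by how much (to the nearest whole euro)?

Offer X by €1,372

Offer X: monthly rate = 6.55%/12 = 0.0054583; payment = 30,000 × 0.0054583 / (1 − (1+0.0054583)^−48) = €712.14.
Offer Y: at 10.15% the monthly rate is 0.0084583, so the payment is 30,000 × 0.0084583 / (1 − 1.0084583^−48) = €763.04.
Over 24 months: Offer X costs 24 × €712.14 = €17,091.36; Offer Y costs 24 × €763.04 + €150.00 = €18,462.96.
Offer X is cheaper by €18,462.96 − €17,091.36 = €1,371.60.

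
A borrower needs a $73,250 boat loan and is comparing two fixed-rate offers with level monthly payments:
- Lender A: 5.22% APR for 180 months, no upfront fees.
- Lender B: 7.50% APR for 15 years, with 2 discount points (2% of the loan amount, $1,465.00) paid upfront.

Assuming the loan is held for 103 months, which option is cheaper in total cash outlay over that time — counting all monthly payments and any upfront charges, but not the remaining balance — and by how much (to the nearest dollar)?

Lender A: monthly rate = 5.22%/12 = 0.0043500; payment = 73,250 × 0.0043500 / (1 − (1+0.0043500)^−180) = $587.69.
Lender B: monthly rate = 7.5%/12 = 0.0062500; payment = 73,250 × 0.0062500 / (1 − (1+0.0062500)^−180) = $679.04.
Over 103 months: Lender A costs 103 × $587.69 = $60,532.07; Lender B costs 103 × $679.04 + $1,465.00 = $71,406.12.
Lender A is cheaper by $71,406.12 − $60,532.07 = $10,874.05.

Lender A by $10,874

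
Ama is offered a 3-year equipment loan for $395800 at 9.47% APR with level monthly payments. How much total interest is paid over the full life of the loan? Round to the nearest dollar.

$60,431

At 9.47% the monthly rate is 0.0078917, so the payment is 395,800 × 0.0078917 / (1 − 1.0078917^−36) = $12,673.09.
Total paid = 36 × $12,673.09 = $456,231.24; interest = $456,231.24 − $395,800 = $60,431.24.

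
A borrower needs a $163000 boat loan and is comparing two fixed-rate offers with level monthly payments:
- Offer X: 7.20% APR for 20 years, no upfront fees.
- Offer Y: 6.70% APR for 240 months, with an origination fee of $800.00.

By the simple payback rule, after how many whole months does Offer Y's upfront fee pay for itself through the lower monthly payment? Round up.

Offer X: at 7.20% the monthly rate is 0.0060000, so the payment is 163,000 × 0.0060000 / (1 − 1.0060000^−240) = $1,283.38.
Offer Y: at 6.70% the monthly rate is 0.0055833, so the payment is 163,000 × 0.0055833 / (1 − 1.0055833^−240) = $1,234.55.
Monthly savings = $1,283.38 − $1,234.55 = $48.83.
Break-even = $800.00 / $48.83 = 16.38 → 17 months.

17 months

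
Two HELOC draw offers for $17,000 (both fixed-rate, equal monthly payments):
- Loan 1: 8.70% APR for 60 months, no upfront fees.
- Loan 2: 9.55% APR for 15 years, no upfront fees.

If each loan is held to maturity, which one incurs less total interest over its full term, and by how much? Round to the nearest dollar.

Loan 1 by $11,020

Loan 1: at 8.70% the monthly rate is 0.0072500, so the payment is 17,000 × 0.0072500 / (1 − 1.0072500^−60) = $350.42.
Total interest on Loan 1 = 60 × $350.42 − $17,000 = $4,025.20.
Loan 2: monthly rate = 9.55%/12 = 0.0079583; payment = 17,000 × 0.0079583 / (1 − (1+0.0079583)^−180) = $178.03.
Total interest on Loan 2 = 180 × $178.03 − $17,000 = $15,045.40.
Loan 1 is lower by $11,020.20.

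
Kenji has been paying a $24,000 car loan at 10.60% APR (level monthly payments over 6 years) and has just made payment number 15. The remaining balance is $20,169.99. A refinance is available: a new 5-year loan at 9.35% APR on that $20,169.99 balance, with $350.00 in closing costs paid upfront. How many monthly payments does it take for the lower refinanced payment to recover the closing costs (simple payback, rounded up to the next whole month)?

Current payment = 24,000 × 10.6%/12 / (1 − (1+0.0088333)^−72) = $451.92.
Refinanced payment = 20,169.99 × 0.0077917 / (1 − (1+0.0077917)^−60) = $422.13.
Monthly savings = $451.92 − $422.13 = $29.79.
Break-even = $350.00 / $29.79 = 11.75 → 12 months.

12 months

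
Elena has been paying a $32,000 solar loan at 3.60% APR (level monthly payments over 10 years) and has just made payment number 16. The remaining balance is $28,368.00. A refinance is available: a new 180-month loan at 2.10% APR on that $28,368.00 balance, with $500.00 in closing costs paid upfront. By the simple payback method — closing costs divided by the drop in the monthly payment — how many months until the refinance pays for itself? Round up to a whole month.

4 months

Current payment = 32,000 × 3.6%/12 / (1 − (1+0.0030000)^−120) = $317.94.
Refinanced payment = 28,368.00 × 0.0017500 / (1 − (1+0.0017500)^−180) = $183.86.
Monthly savings = $317.94 − $183.86 = $134.08.
Break-even = $500.00 / $134.08 = 3.73 → 4 months.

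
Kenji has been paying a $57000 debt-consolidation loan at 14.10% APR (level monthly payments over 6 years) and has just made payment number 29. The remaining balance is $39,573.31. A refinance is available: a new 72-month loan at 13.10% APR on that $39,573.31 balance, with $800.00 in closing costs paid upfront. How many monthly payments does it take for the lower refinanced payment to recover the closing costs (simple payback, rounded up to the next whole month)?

3 months

Current payment = 57,000 × 14.1%/12 / (1 − (1+0.0117500)^−72) = $1,177.58.
Refinanced payment = 39,573.31 × 0.0109167 / (1 − (1+0.0109167)^−72) = $796.49.
Monthly savings = $1,177.58 − $796.49 = $381.09.
Break-even = $800.00 / $381.09 = 2.10 → 3 months.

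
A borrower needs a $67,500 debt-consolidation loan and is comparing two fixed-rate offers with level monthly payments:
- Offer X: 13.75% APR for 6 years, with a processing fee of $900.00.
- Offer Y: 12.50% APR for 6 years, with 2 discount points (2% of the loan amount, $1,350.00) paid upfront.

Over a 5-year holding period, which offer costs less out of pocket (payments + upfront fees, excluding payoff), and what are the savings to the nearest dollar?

Offer X: at 13.75% the monthly rate is 0.0114583, so the payment is 67,500 × 0.0114583 / (1 − 1.0114583^−72) = $1,381.87.
Offer Y: monthly rate = 12.5%/12 = 0.0104167; payment = 67,500 × 0.0104167 / (1 − (1+0.0104167)^−72) = $1,337.25.
Over 60 months: Offer X costs 60 × $1,381.87 + $900.00 = $83,812.20; Offer Y costs 60 × $1,337.25 + $1,350.00 = $81,585.00.
Offer Y is cheaper by $83,812.20 − $81,585.00 = $2,227.20.

Offer Y by $2,227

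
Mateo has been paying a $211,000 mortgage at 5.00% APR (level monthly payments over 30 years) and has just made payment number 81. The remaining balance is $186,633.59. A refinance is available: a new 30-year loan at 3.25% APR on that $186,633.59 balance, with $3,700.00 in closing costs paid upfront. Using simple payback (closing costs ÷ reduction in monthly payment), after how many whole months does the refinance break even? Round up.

Current payment = 211,000 × 5%/12 / (1 − (1+0.0041667)^−360) = $1,132.69.
Refinanced payment = 186,633.59 × 0.0027083 / (1 − (1+0.0027083)^−360) = $812.24.
Monthly savings = $1,132.69 − $812.24 = $320.45.
Break-even = $3,700.00 / $320.45 = 11.55 → 12 months.

12 months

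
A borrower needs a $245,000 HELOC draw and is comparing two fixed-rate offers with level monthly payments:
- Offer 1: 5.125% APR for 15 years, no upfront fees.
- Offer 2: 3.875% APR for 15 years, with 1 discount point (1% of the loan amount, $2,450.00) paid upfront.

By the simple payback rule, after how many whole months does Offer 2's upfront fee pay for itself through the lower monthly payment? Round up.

Offer 1: monthly rate = 5.125%/12 = 0.0042708; payment = 245,000 × 0.0042708 / (1 − (1+0.0042708)^−180) = $1,953.44.
Offer 2: at 3.875% the monthly rate is 0.0032292, so the payment is 245,000 × 0.0032292 / (1 − 1.0032292^−180) = $1,796.93.
Monthly savings = $1,953.44 − $1,796.93 = $156.51.
Break-even = $2,450.00 / $156.51 = 15.65 → 16 months.

16 months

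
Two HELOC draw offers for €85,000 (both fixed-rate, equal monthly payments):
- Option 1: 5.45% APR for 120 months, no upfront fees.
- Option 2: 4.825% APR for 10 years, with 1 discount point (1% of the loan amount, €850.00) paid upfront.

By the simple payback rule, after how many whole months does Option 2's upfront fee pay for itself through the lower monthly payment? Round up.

33 months

Option 1: monthly rate = 5.45%/12 = 0.0045417; payment = 85,000 × 0.0045417 / (1 − (1+0.0045417)^−120) = €920.37.
Option 2: monthly rate = 4.825%/12 = 0.0040208; payment = 85,000 × 0.0040208 / (1 − (1+0.0040208)^−120) = €894.30.
Monthly savings = €920.37 − €894.30 = €26.07.
Break-even = €850.00 / €26.07 = 32.60 → 33 months.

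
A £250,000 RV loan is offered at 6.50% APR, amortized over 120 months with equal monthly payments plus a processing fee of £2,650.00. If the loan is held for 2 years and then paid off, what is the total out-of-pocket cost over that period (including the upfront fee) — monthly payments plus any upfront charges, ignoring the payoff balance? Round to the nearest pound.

£70,779

At 6.50% the monthly rate is 0.0054167, so the payment is 250,000 × 0.0054167 / (1 − 1.0054167^−120) = £2,838.70.
Total outlay = 24 × £2,838.70 + £2,650.00 = £70,778.80.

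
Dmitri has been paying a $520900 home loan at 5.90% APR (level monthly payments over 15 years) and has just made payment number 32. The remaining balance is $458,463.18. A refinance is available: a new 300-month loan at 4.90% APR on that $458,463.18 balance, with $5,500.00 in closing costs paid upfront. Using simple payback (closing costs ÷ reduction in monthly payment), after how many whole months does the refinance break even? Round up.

Current payment = 520,900 × 5.9%/12 / (1 − (1+0.0049167)^−180) = $4,367.56.
Refinanced payment = 458,463.18 × 0.0040833 / (1 − (1+0.0040833)^−300) = $2,653.49.
Monthly savings = $4,367.56 − $2,653.49 = $1,714.07.
Break-even = $5,500.00 / $1,714.07 = 3.21 → 4 months.

4 months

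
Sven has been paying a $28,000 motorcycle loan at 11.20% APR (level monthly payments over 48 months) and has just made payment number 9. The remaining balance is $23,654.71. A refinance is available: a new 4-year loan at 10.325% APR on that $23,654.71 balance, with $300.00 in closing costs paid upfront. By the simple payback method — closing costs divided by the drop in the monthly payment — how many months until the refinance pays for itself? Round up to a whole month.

3 months

Current payment = 28,000 × 11.2%/12 / (1 − (1+0.0093333)^−48) = $726.40.
Refinanced payment = 23,654.71 × 0.0086042 / (1 − (1+0.0086042)^−48) = $603.64.
Monthly savings = $726.40 − $603.64 = $122.76.
Break-even = $300.00 / $122.76 = 2.44 → 3 months.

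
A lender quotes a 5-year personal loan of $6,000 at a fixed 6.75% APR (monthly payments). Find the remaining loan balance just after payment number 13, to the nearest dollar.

With monthly rate i = 6.75%/12 = 0.0056250, the balance after k of n payments is P · [(1+i)^n − (1+i)^k] / [(1+i)^n − 1].
(1+0.0056250)^60 = 1.40011493 and (1+0.0056250)^13 = 1.07564459, so the balance is 6,000 × (1.40011493 − 1.07564459) / (1.40011493 − 1) = $4,865.66.

$4,866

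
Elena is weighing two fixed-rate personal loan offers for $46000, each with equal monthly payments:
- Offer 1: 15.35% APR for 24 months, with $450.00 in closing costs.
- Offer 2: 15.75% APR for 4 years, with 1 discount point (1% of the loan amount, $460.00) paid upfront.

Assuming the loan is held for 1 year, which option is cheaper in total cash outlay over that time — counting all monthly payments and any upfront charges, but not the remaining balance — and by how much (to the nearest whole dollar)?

Offer 1: monthly rate = 15.35%/12 = 0.0127917; payment = 46,000 × 0.0127917 / (1 − (1+0.0127917)^−24) = $2,238.04.
Offer 2: monthly rate = 15.75%/12 = 0.0131250; payment = 46,000 × 0.0131250 / (1 − (1+0.0131250)^−48) = $1,297.77.
Over 12 months: Offer 1 costs 12 × $2,238.04 + $450.00 = $27,306.48; Offer 2 costs 12 × $1,297.77 + $460.00 = $16,033.24.
Offer 2 is cheaper by $27,306.48 − $16,033.24 = $11,273.24.

Offer 2 by $11,273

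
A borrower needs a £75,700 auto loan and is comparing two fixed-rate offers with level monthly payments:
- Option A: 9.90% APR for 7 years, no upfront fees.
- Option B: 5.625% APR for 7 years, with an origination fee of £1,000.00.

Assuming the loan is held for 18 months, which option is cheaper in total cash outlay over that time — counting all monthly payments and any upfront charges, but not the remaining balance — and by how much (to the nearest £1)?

Option A: at 9.90% the monthly rate is 0.0082500, so the payment is 75,700 × 0.0082500 / (1 − 1.0082500^−84) = £1,252.80.
Option B: at 5.625% the monthly rate is 0.0046875, so the payment is 75,700 × 0.0046875 / (1 − 1.0046875^−84) = £1,092.31.
Over 18 months: Option A costs 18 × £1,252.80 = £22,550.40; Option B costs 18 × £1,092.31 + £1,000.00 = £20,661.58.
Option B is cheaper by £22,550.40 − £20,661.58 = £1,888.82.

Option B by £1,889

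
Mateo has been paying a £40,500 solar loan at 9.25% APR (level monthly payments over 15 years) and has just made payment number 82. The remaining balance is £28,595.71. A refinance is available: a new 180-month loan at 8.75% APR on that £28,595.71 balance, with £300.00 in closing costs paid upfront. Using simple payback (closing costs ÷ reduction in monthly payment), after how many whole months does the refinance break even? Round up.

Current payment = 40,500 × 9.25%/12 / (1 − (1+0.0077083)^−180) = £416.82.
Refinanced payment = 28,595.71 × 0.0072917 / (1 − (1+0.0072917)^−180) = £285.80.
Monthly savings = £416.82 − £285.80 = £131.02.
Break-even = £300.00 / £131.02 = 2.29 → 3 months.

3 months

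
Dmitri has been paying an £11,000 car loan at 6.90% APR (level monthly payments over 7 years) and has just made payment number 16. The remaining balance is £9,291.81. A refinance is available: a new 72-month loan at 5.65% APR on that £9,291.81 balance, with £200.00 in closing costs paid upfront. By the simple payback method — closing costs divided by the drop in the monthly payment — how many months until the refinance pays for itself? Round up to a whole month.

Current payment = 11,000 × 6.9%/12 / (1 − (1+0.0057500)^−84) = £165.48.
Refinanced payment = 9,291.81 × 0.0047083 / (1 − (1+0.0047083)^−72) = £152.46.
Monthly savings = £165.48 − £152.46 = £13.02.
Break-even = £200.00 / £13.02 = 15.36 → 16 months.

16 months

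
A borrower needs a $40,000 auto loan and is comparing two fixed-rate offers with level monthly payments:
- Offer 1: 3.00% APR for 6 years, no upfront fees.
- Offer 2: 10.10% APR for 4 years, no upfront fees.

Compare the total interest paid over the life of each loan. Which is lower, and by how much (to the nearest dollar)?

Offer 1 by $5,031

Offer 1: at 3.00% the monthly rate is 0.0025000, so the payment is 40,000 × 0.0025000 / (1 − 1.0025000^−72) = $607.75.
Total interest on Offer 1 = 72 × $607.75 − $40,000 = $3,758.00.
Offer 2: monthly rate = 10.1%/12 = 0.0084167; payment = 40,000 × 0.0084167 / (1 − (1+0.0084167)^−48) = $1,016.43.
Total interest on Offer 2 = 48 × $1,016.43 − $40,000 = $8,788.64.
Offer 1 is lower by $5,030.64.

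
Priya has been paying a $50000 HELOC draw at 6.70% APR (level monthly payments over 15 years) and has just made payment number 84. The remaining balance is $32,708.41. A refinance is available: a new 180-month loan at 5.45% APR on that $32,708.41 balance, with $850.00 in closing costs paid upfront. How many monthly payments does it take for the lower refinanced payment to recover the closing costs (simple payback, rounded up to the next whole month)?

Current payment = 50,000 × 6.7%/12 / (1 − (1+0.0055833)^−180) = $441.07.
Refinanced payment = 32,708.41 × 0.0045417 / (1 − (1+0.0045417)^−180) = $266.39.
Monthly savings = $441.07 − $266.39 = $174.68.
Break-even = $850.00 / $174.68 = 4.87 → 5 months.

5 months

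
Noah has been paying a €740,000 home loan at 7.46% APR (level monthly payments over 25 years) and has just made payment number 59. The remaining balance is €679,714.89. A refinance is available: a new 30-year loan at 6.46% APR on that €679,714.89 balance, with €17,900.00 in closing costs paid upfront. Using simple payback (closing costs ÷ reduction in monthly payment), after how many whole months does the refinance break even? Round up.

Current payment = 740,000 × 7.46%/12 / (1 − (1+0.0062167)^−300) = €5,449.30.
Refinanced payment = 679,714.89 × 0.0053833 / (1 − (1+0.0053833)^−360) = €4,278.40.
Monthly savings = €5,449.30 − €4,278.40 = €1,170.90.
Break-even = €17,900.00 / €1,170.90 = 15.29 → 16 months.

16 months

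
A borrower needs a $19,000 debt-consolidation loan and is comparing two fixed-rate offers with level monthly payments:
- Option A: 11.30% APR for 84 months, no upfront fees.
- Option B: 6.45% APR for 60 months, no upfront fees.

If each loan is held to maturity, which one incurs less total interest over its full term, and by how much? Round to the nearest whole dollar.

Option A: at 11.30% the monthly rate is 0.0094167, so the payment is 19,000 × 0.0094167 / (1 − 1.0094167^−84) = $328.33.
Total interest on Option A = 84 × $328.33 − $19,000 = $8,579.72.
Option B: monthly rate = 6.45%/12 = 0.0053750; payment = 19,000 × 0.0053750 / (1 − (1+0.0053750)^−60) = $371.31.
Total interest on Option B = 60 × $371.31 − $19,000 = $3,278.60.
Option B is lower by $5,301.12.

Option B by $5,301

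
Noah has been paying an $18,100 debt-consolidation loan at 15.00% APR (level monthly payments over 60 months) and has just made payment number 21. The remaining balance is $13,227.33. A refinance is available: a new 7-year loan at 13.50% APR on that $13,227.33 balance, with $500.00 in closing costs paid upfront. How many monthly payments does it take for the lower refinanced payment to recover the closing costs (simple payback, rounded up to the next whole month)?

Current payment = 18,100 × 15%/12 / (1 − (1+0.0125000)^−60) = $430.60.
Refinanced payment = 13,227.33 × 0.0112500 / (1 − (1+0.0112500)^−84) = $244.24.
Monthly savings = $430.60 − $244.24 = $186.36.
Break-even = $500.00 / $186.36 = 2.68 → 3 months.

3 months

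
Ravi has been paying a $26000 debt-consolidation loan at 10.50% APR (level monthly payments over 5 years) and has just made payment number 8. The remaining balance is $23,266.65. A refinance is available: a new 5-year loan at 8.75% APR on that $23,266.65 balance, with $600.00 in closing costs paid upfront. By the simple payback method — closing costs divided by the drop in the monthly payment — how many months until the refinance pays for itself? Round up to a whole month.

8 months

Current payment = 26,000 × 10.5%/12 / (1 − (1+0.0087500)^−60) = $558.84.
Refinanced payment = 23,266.65 × 0.0072917 / (1 − (1+0.0072917)^−60) = $480.16.
Monthly savings = $558.84 − $480.16 = $78.68.
Break-even = $600.00 / $78.68 = 7.63 → 8 months.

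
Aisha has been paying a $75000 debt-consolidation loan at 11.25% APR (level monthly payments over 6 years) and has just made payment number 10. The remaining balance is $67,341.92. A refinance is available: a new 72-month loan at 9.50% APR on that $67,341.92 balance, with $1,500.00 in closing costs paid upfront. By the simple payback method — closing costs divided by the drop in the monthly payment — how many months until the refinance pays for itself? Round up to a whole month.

Current payment = 75,000 × 11.25%/12 / (1 − (1+0.0093750)^−72) = $1,437.18.
Refinanced payment = 67,341.92 × 0.0079167 / (1 − (1+0.0079167)^−72) = $1,230.65.
Monthly savings = $1,437.18 − $1,230.65 = $206.53.
Break-even = $1,500.00 / $206.53 = 7.26 → 8 months.

8 months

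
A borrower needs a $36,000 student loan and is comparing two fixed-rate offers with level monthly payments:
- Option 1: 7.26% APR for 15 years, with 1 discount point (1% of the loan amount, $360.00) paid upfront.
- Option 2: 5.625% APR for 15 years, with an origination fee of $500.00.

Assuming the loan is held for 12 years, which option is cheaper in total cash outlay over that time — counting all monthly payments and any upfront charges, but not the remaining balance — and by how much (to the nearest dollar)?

Option 1: at 7.26% the monthly rate is 0.0060500, so the payment is 36,000 × 0.0060500 / (1 − 1.0060500^−180) = $328.83.
Option 2: monthly rate = 5.625%/12 = 0.0046875; payment = 36,000 × 0.0046875 / (1 − (1+0.0046875)^−180) = $296.54.
Over 144 months: Option 1 costs 144 × $328.83 + $360.00 = $47,711.52; Option 2 costs 144 × $296.54 + $500.00 = $43,201.76.
Option 2 is cheaper by $47,711.52 − $43,201.76 = $4,509.76.

Option 2 by $4,510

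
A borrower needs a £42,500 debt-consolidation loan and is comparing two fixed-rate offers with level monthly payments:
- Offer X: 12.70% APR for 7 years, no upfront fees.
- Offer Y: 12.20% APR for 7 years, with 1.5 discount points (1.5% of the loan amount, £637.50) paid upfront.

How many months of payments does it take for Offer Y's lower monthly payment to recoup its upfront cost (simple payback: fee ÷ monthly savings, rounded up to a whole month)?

Offer X: monthly rate = 12.7%/12 = 0.0105833; payment = 42,500 × 0.0105833 / (1 − (1+0.0105833)^−84) = £766.24.
Offer Y: at 12.20% the monthly rate is 0.0101667, so the payment is 42,500 × 0.0101667 / (1 − 1.0101667^−84) = £754.79.
Monthly savings = £766.24 − £754.79 = £11.45.
Break-even = £637.50 / £11.45 = 55.68 → 56 months.

56 months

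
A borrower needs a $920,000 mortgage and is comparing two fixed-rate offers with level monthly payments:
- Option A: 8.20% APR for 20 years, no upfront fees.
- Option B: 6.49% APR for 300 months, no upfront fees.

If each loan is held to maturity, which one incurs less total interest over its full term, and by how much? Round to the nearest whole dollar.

Option B by $12,590

Option A: at 8.20% the monthly rate is 0.0068333, so the payment is 920,000 × 0.0068333 / (1 − 1.0068333^−240) = $7,810.16.
Total interest on Option A = 240 × $7,810.16 − $920,000 = $954,438.40.
Option B: at 6.49% the monthly rate is 0.0054083, so the payment is 920,000 × 0.0054083 / (1 − 1.0054083^−300) = $6,206.16.
Total interest on Option B = 300 × $6,206.16 − $920,000 = $941,848.00.
Option B is lower by $12,590.40.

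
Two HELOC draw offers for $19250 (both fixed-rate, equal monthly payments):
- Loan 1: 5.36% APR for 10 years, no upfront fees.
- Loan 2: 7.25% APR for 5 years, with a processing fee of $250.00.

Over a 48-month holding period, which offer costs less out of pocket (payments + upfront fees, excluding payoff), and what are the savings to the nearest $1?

Loan 1 by $8,692

Loan 1: at 5.36% the monthly rate is 0.0044667, so the payment is 19,250 × 0.0044667 / (1 − 1.0044667^−120) = $207.58.
Loan 2: monthly rate = 7.25%/12 = 0.0060417; payment = 19,250 × 0.0060417 / (1 − (1+0.0060417)^−60) = $383.45.
Over 48 months: Loan 1 costs 48 × $207.58 = $9,963.84; Loan 2 costs 48 × $383.45 + $250.00 = $18,655.60.
Loan 1 is cheaper by $18,655.60 − $9,963.84 = $8,691.76.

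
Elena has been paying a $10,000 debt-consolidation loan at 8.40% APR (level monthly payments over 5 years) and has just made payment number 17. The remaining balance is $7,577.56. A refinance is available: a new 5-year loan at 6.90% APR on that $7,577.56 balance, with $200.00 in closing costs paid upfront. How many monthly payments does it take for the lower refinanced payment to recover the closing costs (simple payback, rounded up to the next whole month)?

Current payment = 10,000 × 8.4%/12 / (1 − (1+0.0070000)^−60) = $204.68.
Refinanced payment = 7,577.56 × 0.0057500 / (1 − (1+0.0057500)^−60) = $149.69.
Monthly savings = $204.68 − $149.69 = $54.99.
Break-even = $200.00 / $54.99 = 3.64 → 4 months.

4 months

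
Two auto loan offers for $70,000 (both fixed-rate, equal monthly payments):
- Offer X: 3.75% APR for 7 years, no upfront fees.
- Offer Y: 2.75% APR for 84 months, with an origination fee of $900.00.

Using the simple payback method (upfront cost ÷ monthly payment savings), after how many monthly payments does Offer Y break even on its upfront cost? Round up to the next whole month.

Offer X: at 3.75% the monthly rate is 0.0031250, so the payment is 70,000 × 0.0031250 / (1 − 1.0031250^−84) = $948.78.
Offer Y: at 2.75% the monthly rate is 0.0022917, so the payment is 70,000 × 0.0022917 / (1 − 1.0022917^−84) = $917.06.
Monthly savings = $948.78 − $917.06 = $31.72.
Break-even = $900.00 / $31.72 = 28.37 → 29 months.

29 months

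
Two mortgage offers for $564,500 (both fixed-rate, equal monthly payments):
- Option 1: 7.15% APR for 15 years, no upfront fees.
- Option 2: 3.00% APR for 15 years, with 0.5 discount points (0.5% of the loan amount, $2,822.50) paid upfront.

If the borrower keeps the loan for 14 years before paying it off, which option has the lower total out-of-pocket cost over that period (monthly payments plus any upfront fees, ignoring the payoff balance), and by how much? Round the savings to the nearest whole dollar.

Option 1: at 7.15% the monthly rate is 0.0059583, so the payment is 564,500 × 0.0059583 / (1 − 1.0059583^−180) = $5,121.34.
Option 2: monthly rate = 3%/12 = 0.0025000; payment = 564,500 × 0.0025000 / (1 − (1+0.0025000)^−180) = $3,898.33.
Over 168 months: Option 1 costs 168 × $5,121.34 = $860,385.12; Option 2 costs 168 × $3,898.33 + $2,822.50 = $657,741.94.
Option 2 is cheaper by $860,385.12 − $657,741.94 = $202,643.18.

Option 2 by $202,643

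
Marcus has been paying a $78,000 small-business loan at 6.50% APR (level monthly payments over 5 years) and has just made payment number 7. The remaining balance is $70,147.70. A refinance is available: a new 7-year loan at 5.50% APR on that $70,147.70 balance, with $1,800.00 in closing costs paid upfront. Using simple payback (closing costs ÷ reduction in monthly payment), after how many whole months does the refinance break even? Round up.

4 months

Current payment = 78,000 × 6.5%/12 / (1 − (1+0.0054167)^−60) = $1,526.16.
Refinanced payment = 70,147.70 × 0.0045833 / (1 − (1+0.0045833)^−84) = $1,008.03.
Monthly savings = $1,526.16 − $1,008.03 = $518.13.
Break-even = $1,800.00 / $518.13 = 3.47 → 4 months.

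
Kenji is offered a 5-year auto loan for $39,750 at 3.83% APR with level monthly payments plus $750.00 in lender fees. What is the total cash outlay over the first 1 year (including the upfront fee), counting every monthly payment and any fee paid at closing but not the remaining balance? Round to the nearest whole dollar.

At 3.83% the monthly rate is 0.0031917, so the payment is 39,750 × 0.0031917 / (1 − 1.0031917^−60) = $729.01.
Total outlay = 12 × $729.01 + $750.00 = $9,498.12.

$9,498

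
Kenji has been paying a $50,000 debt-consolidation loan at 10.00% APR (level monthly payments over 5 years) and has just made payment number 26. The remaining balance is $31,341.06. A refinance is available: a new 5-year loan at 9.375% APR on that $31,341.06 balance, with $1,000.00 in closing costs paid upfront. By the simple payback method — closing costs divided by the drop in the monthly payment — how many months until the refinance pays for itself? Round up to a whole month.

Current payment = 50,000 × 10%/12 / (1 − (1+0.0083333)^−60) = $1,062.35.
Refinanced payment = 31,341.06 × 0.0078125 / (1 − (1+0.0078125)^−60) = $656.31.
Monthly savings = $1,062.35 − $656.31 = $406.04.
Break-even = $1,000.00 / $406.04 = 2.46 → 3 months.

3 months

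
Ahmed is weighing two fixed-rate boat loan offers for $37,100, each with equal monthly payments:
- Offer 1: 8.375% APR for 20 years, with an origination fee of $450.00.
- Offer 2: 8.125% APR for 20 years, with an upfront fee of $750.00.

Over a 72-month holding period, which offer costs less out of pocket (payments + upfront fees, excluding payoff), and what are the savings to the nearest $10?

Offer 2 by $120

Offer 1: monthly rate = 8.375%/12 = 0.0069792; payment = 37,100 × 0.0069792 / (1 − (1+0.0069792)^−240) = $319.03.
Offer 2: at 8.125% the monthly rate is 0.0067708, so the payment is 37,100 × 0.0067708 / (1 − 1.0067708^−240) = $313.21.
Over 72 months: Offer 1 costs 72 × $319.03 + $450.00 = $23,420.16; Offer 2 costs 72 × $313.21 + $750.00 = $23,301.12.
Offer 2 is cheaper by $23,420.16 − $23,301.12 = $119.04.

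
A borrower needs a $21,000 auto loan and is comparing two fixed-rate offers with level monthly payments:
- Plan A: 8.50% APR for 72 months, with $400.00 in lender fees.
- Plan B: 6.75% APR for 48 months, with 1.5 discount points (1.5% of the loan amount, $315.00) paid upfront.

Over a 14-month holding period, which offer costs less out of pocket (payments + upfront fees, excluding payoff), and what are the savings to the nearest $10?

Plan A: monthly rate = 8.5%/12 = 0.0070833; payment = 21,000 × 0.0070833 / (1 − (1+0.0070833)^−72) = $373.35.
Plan B: at 6.75% the monthly rate is 0.0056250, so the payment is 21,000 × 0.0056250 / (1 − 1.0056250^−48) = $500.44.
Over 14 months: Plan A costs 14 × $373.35 + $400.00 = $5,626.90; Plan B costs 14 × $500.44 + $315.00 = $7,321.16.
Plan A is cheaper by $7,321.16 − $5,626.90 = $1,694.26.

Plan A by $1,690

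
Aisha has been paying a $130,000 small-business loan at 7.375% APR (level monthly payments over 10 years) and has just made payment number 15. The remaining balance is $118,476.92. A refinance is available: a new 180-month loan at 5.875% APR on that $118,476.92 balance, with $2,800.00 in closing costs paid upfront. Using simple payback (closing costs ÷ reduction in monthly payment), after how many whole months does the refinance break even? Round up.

Current payment = 130,000 × 7.375%/12 / (1 − (1+0.0061458)^−120) = $1,534.66.
Refinanced payment = 118,476.92 × 0.0048958 / (1 − (1+0.0048958)^−180) = $991.79.
Monthly savings = $1,534.66 − $991.79 = $542.87.
Break-even = $2,800.00 / $542.87 = 5.16 → 6 months.

6 months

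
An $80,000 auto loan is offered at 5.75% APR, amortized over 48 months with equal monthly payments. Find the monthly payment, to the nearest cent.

At 5.75% the monthly rate is 0.0047917, so the payment is 80,000 × 0.0047917 / (1 − 1.0047917^−48) = $1,869.65.

$1,869.65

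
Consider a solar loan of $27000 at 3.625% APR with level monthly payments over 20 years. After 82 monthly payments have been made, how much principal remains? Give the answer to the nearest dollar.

$19,869

With monthly rate i = 3.625%/12 = 0.0030208, the balance after k of n payments is P · [(1+i)^n − (1+i)^k] / [(1+i)^n − 1].
(1+0.0030208)^240 = 2.06247589 and (1+0.0030208)^82 = 1.28060797, so the balance is 27,000 × (2.06247589 − 1.28060797) / (2.06247589 − 1) = $19,869.09.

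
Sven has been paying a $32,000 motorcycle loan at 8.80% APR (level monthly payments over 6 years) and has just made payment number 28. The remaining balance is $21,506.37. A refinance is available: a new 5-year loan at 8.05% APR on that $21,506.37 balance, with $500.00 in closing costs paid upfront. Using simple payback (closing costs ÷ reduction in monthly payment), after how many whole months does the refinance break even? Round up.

4 months

Current payment = 32,000 × 8.8%/12 / (1 − (1+0.0073333)^−72) = $573.65.
Refinanced payment = 21,506.37 × 0.0067083 / (1 − (1+0.0067083)^−60) = $436.59.
Monthly savings = $573.65 − $436.59 = $137.06.
Break-even = $500.00 / $137.06 = 3.65 → 4 months.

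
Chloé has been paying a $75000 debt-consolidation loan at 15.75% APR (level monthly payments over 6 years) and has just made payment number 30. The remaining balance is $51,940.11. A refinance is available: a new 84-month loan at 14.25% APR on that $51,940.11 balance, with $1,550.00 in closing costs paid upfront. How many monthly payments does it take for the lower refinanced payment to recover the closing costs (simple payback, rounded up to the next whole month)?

Current payment = 75,000 × 15.75%/12 / (1 − (1+0.0131250)^−72) = $1,616.58.
Refinanced payment = 51,940.11 × 0.0118750 / (1 − (1+0.0118750)^−84) = $980.55.
Monthly savings = $1,616.58 − $980.55 = $636.03.
Break-even = $1,550.00 / $636.03 = 2.44 → 3 months.

3 months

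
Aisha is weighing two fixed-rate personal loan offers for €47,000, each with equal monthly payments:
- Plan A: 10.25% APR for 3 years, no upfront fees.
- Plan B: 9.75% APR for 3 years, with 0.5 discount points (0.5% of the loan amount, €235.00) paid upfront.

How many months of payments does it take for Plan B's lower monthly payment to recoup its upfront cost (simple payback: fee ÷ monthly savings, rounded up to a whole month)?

Plan A: monthly rate = 10.25%/12 = 0.0085417; payment = 47,000 × 0.0085417 / (1 − (1+0.0085417)^−36) = €1,522.08.
Plan B: monthly rate = 9.75%/12 = 0.0081250; payment = 47,000 × 0.0081250 / (1 − (1+0.0081250)^−36) = €1,511.05.
Monthly savings = €1,522.08 − €1,511.05 = €11.03.
Break-even = €235.00 / €11.03 = 21.31 → 22 months.

22 months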